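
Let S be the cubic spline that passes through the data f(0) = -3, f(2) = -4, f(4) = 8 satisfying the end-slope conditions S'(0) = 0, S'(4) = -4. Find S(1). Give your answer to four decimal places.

Write σ_i for S''(x_i). With h_i = 2, 2 and divided differences Δ_i = -1/2, 6, the continuity of S' gives the tridiagonal system
  2·σ_0 + 8·σ_1 + 2·σ_2 = 6(Δ_1 - Δ_0) = 39
Clamped end conditions give two more equations: 2h_0·σ_0 + h_0·σ_1 = 6(Δ_0 - S'(0)) = -3 and h_1·σ_1 + 2h_1·σ_2 = 6(S'(4) - Δ_1) = -60.
Hence σ_0 = -53/8, σ_1 = 47/4, σ_2 = -167/8.
On [0, 2], S(t) = -3 + 0·t - 53/16·t² + 49/32·t³.
With t = 1: S(1) = -153/32.

-4.7813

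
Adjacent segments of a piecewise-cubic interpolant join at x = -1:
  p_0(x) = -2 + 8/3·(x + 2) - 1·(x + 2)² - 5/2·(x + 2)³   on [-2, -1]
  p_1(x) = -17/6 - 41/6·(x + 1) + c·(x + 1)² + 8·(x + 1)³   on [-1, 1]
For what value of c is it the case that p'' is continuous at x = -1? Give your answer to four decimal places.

-8.5000

p_0''(x) = -2 - 15·(x + 2), so p_0''(-1) = -17. On the right, p_1''(-1) = 2c, so c = -17/2.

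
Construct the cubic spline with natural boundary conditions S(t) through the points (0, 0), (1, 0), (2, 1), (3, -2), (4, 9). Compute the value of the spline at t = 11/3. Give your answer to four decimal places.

Write M_i for S''(x_i). With h_i = 1, 1, 1, 1 and divided differences Δ_i = 0, 1, -3, 11, the continuity of S' gives the tridiagonal system
  1·M_0 + 4·M_1 + 1·M_2 = 6(Δ_1 - Δ_0) = 6
  1·M_1 + 4·M_2 + 1·M_3 = 6(Δ_2 - Δ_1) = -24
  1·M_2 + 4·M_3 + 1·M_4 = 6(Δ_3 - Δ_2) = 84
Natural end conditions: M_0 = M_4 = 0.
Forward elimination and back-substitution give M_0 = 0, M_1 = 135/28, M_2 = -93/7, M_3 = 681/28, M_4 = 0.
On [3, 4], S(t) = -2 + 81/28·(t - 3) + 681/56·(t - 3)² - 227/56·(t - 3)³.
With (t - 3) = 2/3: S(11/3) = 781/189.

4.1323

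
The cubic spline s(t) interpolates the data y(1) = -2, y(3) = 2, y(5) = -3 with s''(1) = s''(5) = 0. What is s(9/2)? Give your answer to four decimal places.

Let M_i = s''(x_i). Step sizes h_i = 2, 2; slopes of the chords Δ_i = (y_(i+1) - y_i)/h_i = 2, -5/2.
  2·M_0 + 8·M_1 + 2·M_2 = 6(Δ_1 - Δ_0) = -27
Natural end conditions: M_0 = M_2 = 0.
Forward elimination and back-substitution give M_0 = 0, M_1 = -27/8, M_2 = 0.
On [3, 5], s(t) = 2 - 1/4·(t - 3) - 27/16·(t - 3)² + 9/32·(t - 3)³.
With (t - 3) = 3/2: s(9/2) = -313/256.

-1.2227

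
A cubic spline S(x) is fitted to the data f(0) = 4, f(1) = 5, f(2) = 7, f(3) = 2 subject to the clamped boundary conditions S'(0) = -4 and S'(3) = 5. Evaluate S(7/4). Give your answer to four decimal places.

7.5406

Write m_i for S''(x_i). With h_i = 1, 1, 1 and divided differences Δ_i = 1, 2, -5, the continuity of S' gives the tridiagonal system
  1·m_0 + 4·m_1 + 1·m_2 = 6(Δ_1 - Δ_0) = 6
  1·m_1 + 4·m_2 + 1·m_3 = 6(Δ_2 - Δ_1) = -42
Clamped end conditions give two more equations: 2h_0·m_0 + h_0·m_1 = 6(Δ_0 - S'(0)) = 30 and h_2·m_2 + 2h_2·m_3 = 6(S'(3) - Δ_2) = 60.
Forward elimination and back-substitution give m_0 = 66/5, m_1 = 18/5, m_2 = -108/5, m_3 = 204/5.
On [1, 2], S(x) = 5 + 22/5·(x - 1) + 9/5·(x - 1)² - 21/5·(x - 1)³.
With (x - 1) = 3/4: S(7/4) = 2413/320.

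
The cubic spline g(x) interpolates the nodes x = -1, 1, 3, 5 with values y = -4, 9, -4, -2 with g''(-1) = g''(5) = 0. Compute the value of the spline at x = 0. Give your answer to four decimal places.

5.4750

Write M_i for g''(x_i). With h_i = 2, 2, 2 and divided differences Δ_i = 13/2, -13/2, 1, the continuity of g' gives the tridiagonal system
  2·M_0 + 8·M_1 + 2·M_2 = 6(Δ_1 - Δ_0) = -78
  2·M_1 + 8·M_2 + 2·M_3 = 6(Δ_2 - Δ_1) = 45
Natural end conditions: M_0 = M_3 = 0.
Hence M_0 = 0, M_1 = -119/10, M_2 = 43/5, M_3 = 0.
On [-1, 1], g(x) = -4 + 157/15·(x + 1) + 0·(x + 1)² - 119/120·(x + 1)³.
With (x + 1) = 1: g(0) = 219/40.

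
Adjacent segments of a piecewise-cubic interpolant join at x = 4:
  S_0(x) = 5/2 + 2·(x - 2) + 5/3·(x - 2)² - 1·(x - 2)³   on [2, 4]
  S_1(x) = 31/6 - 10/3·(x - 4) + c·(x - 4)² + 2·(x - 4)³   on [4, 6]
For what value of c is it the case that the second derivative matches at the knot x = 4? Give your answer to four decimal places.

S_0''(x) = 10/3 - 6·(x - 2), so S_0''(4) = -26/3. On the right, S_1''(4) = 2c, so c = -13/3.

-4.3333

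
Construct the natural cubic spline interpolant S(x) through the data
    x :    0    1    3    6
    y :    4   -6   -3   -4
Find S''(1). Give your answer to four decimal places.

12.7143

With M_i denoting the second derivative at x_i, h_i = 1, 2, 3, and Δ_i = (y_(i+1) − y_i)/h_i = -10, 3/2, -1/3:
  1·M_0 + 6·M_1 + 2·M_2 = 6(Δ_1 - Δ_0) = 69
  2·M_1 + 10·M_2 + 3·M_3 = 6(Δ_2 - Δ_1) = -11
Natural end conditions: M_0 = M_3 = 0.
Hence M_0 = 0, M_1 = 89/7, M_2 = -51/14, M_3 = 0.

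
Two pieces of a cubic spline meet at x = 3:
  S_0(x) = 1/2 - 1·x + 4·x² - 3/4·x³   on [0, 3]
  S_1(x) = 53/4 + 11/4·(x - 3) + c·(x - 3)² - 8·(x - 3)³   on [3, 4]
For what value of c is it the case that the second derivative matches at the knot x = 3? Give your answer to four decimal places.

S_0''(x) = 8 - 9/2·x, so S_0''(3) = -11/2. On the right, S_1''(3) = 2c, so c = -11/4.

-2.7500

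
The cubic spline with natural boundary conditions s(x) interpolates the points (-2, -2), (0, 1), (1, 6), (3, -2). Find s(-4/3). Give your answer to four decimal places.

Write σ_i for s''(x_i). With h_i = 2, 1, 2 and divided differences Δ_i = 3/2, 5, -4, the continuity of s' gives the tridiagonal system
  2·σ_0 + 6·σ_1 + 1·σ_2 = 6(Δ_1 - Δ_0) = 21
  1·σ_1 + 6·σ_2 + 2·σ_3 = 6(Δ_2 - Δ_1) = -54
Natural end conditions: σ_0 = σ_3 = 0.
Forward elimination and back-substitution give σ_0 = 0, σ_1 = 36/7, σ_2 = -69/7, σ_3 = 0.
On [-2, 0], s(x) = -2 - 3/14·(x + 2) + 0·(x + 2)² + 3/7·(x + 2)³.
With (x + 2) = 2/3: s(-4/3) = -127/63.

-2.0159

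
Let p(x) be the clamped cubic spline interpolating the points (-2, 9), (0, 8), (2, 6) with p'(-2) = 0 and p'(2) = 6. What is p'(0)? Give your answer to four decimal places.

Put σ_i = p'' at the i-th knot. Here h = (2, 2) and Δ = (-1/2, -1), so the interior equations h_(i-1)·σ_(i-1) + 2(h_(i-1)+h_i)·σ_i + h_i·σ_(i+1) = 6(Δ_i − Δ_(i-1)) read
  2·σ_0 + 8·σ_1 + 2·σ_2 = 6(Δ_1 - Δ_0) = -3
Clamped end conditions give two more equations: 2h_0·σ_0 + h_0·σ_1 = 6(Δ_0 - p'(-2)) = -3 and h_1·σ_1 + 2h_1·σ_2 = 6(p'(2) - Δ_1) = 42.
Solving: σ_0 = 9/8, σ_1 = -15/4, σ_2 = 99/8.
On [0, 2], p'(x) = b_1 + 2c_1·x + 3d_1·x² with b_1 = Δ_1 - h_1(2σ_1 + σ_2)/6 = -21/8, c_1 = σ_1/2 = -15/8, d_1 = (σ_2 - σ_1)/(6h_1) = 43/32. So p'(0) = -21/8.

-2.6250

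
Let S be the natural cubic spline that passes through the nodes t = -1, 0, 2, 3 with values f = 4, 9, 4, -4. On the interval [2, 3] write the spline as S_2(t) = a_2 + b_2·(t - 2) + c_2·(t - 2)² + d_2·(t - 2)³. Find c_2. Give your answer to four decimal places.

Let M_i = S''(x_i). Step sizes h_i = 1, 2, 1; slopes of the chords Δ_i = (y_(i+1) - y_i)/h_i = 5, -5/2, -8.
  1·M_0 + 6·M_1 + 2·M_2 = 6(Δ_1 - Δ_0) = -45
  2·M_1 + 6·M_2 + 1·M_3 = 6(Δ_2 - Δ_1) = -33
Natural end conditions: M_0 = M_3 = 0.
Solving the tridiagonal system: M_0 = 0, M_1 = -51/8, M_2 = -27/8, M_3 = 0.
On [2, 3], with S_2(t) = a_2 + b_2·(t - 2) + c_2·(t - 2)² + d_2·(t - 2)³: c_2 = M_2/2 = -27/16, d_2 = (M_3 - M_2)/(6h_2) = 9/16, b_2 = Δ_2 - h_2(2M_2 + M_3)/6 = -55/8.

-1.6875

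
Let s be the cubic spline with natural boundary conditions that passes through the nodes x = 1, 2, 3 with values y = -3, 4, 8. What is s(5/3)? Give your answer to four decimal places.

Let σ_i = s''(x_i). Step sizes h_i = 1, 1; slopes of the chords Δ_i = (y_(i+1) - y_i)/h_i = 7, 4.
  1·σ_0 + 4·σ_1 + 1·σ_2 = 6(Δ_1 - Δ_0) = -18
Natural end conditions: σ_0 = σ_2 = 0.
Forward elimination and back-substitution give σ_0 = 0, σ_1 = -9/2, σ_2 = 0.
On [1, 2], s(x) = -3 + 31/4·(x - 1) + 0·(x - 1)² - 3/4·(x - 1)³.
With (x - 1) = 2/3: s(5/3) = 35/18.

1.9444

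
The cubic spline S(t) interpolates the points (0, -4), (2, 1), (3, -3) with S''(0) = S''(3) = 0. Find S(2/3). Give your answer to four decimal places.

-1.0494

Write σ_i for S''(x_i). With h_i = 2, 1 and divided differences Δ_i = 5/2, -4, the continuity of S' gives the tridiagonal system
  2·σ_0 + 6·σ_1 + 1·σ_2 = 6(Δ_1 - Δ_0) = -39
Natural end conditions: σ_0 = σ_2 = 0.
Solving: σ_0 = 0, σ_1 = -13/2, σ_2 = 0.
On [0, 2], S(t) = -4 + 14/3·t + 0·t² - 13/24·t³.
With t = 2/3: S(2/3) = -85/81.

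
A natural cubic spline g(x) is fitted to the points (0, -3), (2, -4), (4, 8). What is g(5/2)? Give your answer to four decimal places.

-2.0664

Write M_i for g''(x_i). With h_i = 2, 2 and divided differences Δ_i = -1/2, 6, the continuity of g' gives the tridiagonal system
  2·M_0 + 8·M_1 + 2·M_2 = 6(Δ_1 - Δ_0) = 39
Natural end conditions: M_0 = M_2 = 0.
Solving the tridiagonal system: M_0 = 0, M_1 = 39/8, M_2 = 0.
On [2, 4], g(x) = -4 + 11/4·(x - 2) + 39/16·(x - 2)² - 13/32·(x - 2)³.
With (x - 2) = 1/2: g(5/2) = -529/256.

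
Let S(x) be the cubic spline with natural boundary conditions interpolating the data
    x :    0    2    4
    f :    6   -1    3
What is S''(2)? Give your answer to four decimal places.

4.1250

With M_i denoting the second derivative at x_i, h_i = 2, 2, and Δ_i = (y_(i+1) − y_i)/h_i = -7/2, 2:
  2·M_0 + 8·M_1 + 2·M_2 = 6(Δ_1 - Δ_0) = 33
Natural end conditions: M_0 = M_2 = 0.
Forward elimination and back-substitution give M_0 = 0, M_1 = 33/8, M_2 = 0.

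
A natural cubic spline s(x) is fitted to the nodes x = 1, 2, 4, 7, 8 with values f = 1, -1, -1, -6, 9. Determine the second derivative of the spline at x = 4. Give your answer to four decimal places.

-6.2741

Write M_i for s''(x_i). With h_i = 1, 2, 3, 1 and divided differences Δ_i = -2, 0, -5/3, 15, the continuity of s' gives the tridiagonal system
  1·M_0 + 6·M_1 + 2·M_2 = 6(Δ_1 - Δ_0) = 12
  2·M_1 + 10·M_2 + 3·M_3 = 6(Δ_2 - Δ_1) = -10
  3·M_2 + 8·M_3 + 1·M_4 = 6(Δ_3 - Δ_2) = 100
Natural end conditions: M_0 = M_4 = 0.
Forward elimination and back-substitution give M_0 = 0, M_1 = 806/197, M_2 = -1236/197, M_3 = 2926/197, M_4 = 0.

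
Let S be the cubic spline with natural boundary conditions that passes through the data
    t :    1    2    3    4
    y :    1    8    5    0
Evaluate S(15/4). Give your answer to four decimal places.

Put σ_i = S'' at the i-th knot. Here h = (1, 1, 1) and Δ = (7, -3, -5), so the interior equations h_(i-1)·σ_(i-1) + 2(h_(i-1)+h_i)·σ_i + h_i·σ_(i+1) = 6(Δ_i − Δ_(i-1)) read
  1·σ_0 + 4·σ_1 + 1·σ_2 = 6(Δ_1 - Δ_0) = -60
  1·σ_1 + 4·σ_2 + 1·σ_3 = 6(Δ_2 - Δ_1) = -12
Natural end conditions: σ_0 = σ_3 = 0.
Solving: σ_0 = 0, σ_1 = -76/5, σ_2 = 4/5, σ_3 = 0.
On [3, 4], S(t) = 5 - 79/15·(t - 3) + 2/5·(t - 3)² - 2/15·(t - 3)³.
With (t - 3) = 3/4: S(15/4) = 39/32.

1.2188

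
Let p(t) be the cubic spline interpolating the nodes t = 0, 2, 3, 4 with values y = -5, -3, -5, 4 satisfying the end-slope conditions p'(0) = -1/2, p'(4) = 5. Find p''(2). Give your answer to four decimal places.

-9.5000

Write m_i for p''(x_i). With h_i = 2, 1, 1 and divided differences Δ_i = 1, -2, 9, the continuity of p' gives the tridiagonal system
  2·m_0 + 6·m_1 + 1·m_2 = 6(Δ_1 - Δ_0) = -18
  1·m_1 + 4·m_2 + 1·m_3 = 6(Δ_2 - Δ_1) = 66
Clamped end conditions give two more equations: 2h_0·m_0 + h_0·m_1 = 6(Δ_0 - p'(0)) = 9 and h_2·m_2 + 2h_2·m_3 = 6(p'(4) - Δ_2) = -24.
Solving: m_0 = 7, m_1 = -19/2, m_2 = 25, m_3 = -49/2.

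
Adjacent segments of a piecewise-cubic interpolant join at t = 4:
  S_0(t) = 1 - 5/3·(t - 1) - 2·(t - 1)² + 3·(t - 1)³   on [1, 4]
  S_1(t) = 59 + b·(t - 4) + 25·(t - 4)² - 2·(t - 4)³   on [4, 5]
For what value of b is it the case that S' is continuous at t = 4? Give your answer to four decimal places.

67.3333

S_0'(t) = -5/3 - 4·(t - 1) + 9·(t - 1)², so S_0'(4) = 202/3. On the right, S_1'(4) = b, so b = 202/3.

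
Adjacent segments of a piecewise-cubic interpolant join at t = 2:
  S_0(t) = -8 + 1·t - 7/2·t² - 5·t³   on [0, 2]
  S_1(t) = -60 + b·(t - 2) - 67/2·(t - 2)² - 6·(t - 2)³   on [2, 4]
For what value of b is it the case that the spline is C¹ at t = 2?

-73

S_0'(t) = 1 - 7·t - 15·t², so S_0'(2) = -73. On the right, S_1'(2) = b, so b = -73.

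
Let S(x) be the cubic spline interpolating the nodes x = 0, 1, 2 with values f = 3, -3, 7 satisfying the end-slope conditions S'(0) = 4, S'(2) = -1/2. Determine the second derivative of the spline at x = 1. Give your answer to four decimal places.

With M_i denoting the second derivative at x_i, h_i = 1, 1, and Δ_i = (y_(i+1) − y_i)/h_i = -6, 10:
  1·M_0 + 4·M_1 + 1·M_2 = 6(Δ_1 - Δ_0) = 96
Clamped end conditions give two more equations: 2h_0·M_0 + h_0·M_1 = 6(Δ_0 - S'(0)) = -60 and h_1·M_1 + 2h_1·M_2 = 6(S'(2) - Δ_1) = -63.
Solving: M_0 = -225/4, M_1 = 105/2, M_2 = -231/4.

52.5000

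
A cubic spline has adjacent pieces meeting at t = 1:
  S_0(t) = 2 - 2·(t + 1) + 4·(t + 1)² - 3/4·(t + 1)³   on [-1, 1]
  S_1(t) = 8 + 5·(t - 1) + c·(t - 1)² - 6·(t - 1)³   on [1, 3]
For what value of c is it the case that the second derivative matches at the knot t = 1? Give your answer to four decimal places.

S_0''(t) = 8 - 9/2·(t + 1), so S_0''(1) = -1. On the right, S_1''(1) = 2c, so c = -1/2.

-0.5000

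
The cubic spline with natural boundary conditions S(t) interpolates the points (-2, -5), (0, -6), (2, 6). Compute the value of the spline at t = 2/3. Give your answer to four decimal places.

Put M_i = S'' at the i-th knot. Here h = (2, 2) and Δ = (-1/2, 6), so the interior equations h_(i-1)·M_(i-1) + 2(h_(i-1)+h_i)·M_i + h_i·M_(i+1) = 6(Δ_i − Δ_(i-1)) read
  2·M_0 + 8·M_1 + 2·M_2 = 6(Δ_1 - Δ_0) = 39
Natural end conditions: M_0 = M_2 = 0.
Forward elimination and back-substitution give M_0 = 0, M_1 = 39/8, M_2 = 0.
On [0, 2], S(t) = -6 + 11/4·t + 39/16·t² - 13/32·t³.
With t = 2/3: S(2/3) = -173/54.

-3.2037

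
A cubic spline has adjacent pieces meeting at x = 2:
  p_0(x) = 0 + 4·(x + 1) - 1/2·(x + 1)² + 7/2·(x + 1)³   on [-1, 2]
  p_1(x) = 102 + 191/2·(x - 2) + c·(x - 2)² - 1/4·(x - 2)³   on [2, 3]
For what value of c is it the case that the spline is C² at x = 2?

31

p_0''(x) = -1 + 21·(x + 1), so p_0''(2) = 62. On the right, p_1''(2) = 2c, so c = 31.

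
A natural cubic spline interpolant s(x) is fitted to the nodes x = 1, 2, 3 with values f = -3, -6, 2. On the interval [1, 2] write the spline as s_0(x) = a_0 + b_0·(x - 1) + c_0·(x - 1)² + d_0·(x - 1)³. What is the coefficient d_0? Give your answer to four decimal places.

Put m_i = s'' at the i-th knot. Here h = (1, 1) and Δ = (-3, 8), so the interior equations h_(i-1)·m_(i-1) + 2(h_(i-1)+h_i)·m_i + h_i·m_(i+1) = 6(Δ_i − Δ_(i-1)) read
  1·m_0 + 4·m_1 + 1·m_2 = 6(Δ_1 - Δ_0) = 66
Natural end conditions: m_0 = m_2 = 0.
Hence m_0 = 0, m_1 = 33/2, m_2 = 0.
On [1, 2], with s_0(x) = a_0 + b_0·(x - 1) + c_0·(x - 1)² + d_0·(x - 1)³: c_0 = m_0/2 = 0, d_0 = (m_1 - m_0)/(6h_0) = 11/4, b_0 = Δ_0 - h_0(2m_0 + m_1)/6 = -23/4.

2.7500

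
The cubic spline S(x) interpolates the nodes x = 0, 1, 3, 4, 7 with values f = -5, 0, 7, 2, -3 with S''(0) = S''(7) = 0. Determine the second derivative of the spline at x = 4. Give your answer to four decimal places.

Let M_i = S''(x_i). Step sizes h_i = 1, 2, 1, 3; slopes of the chords Δ_i = (y_(i+1) - y_i)/h_i = 5, 7/2, -5, -5/3.
  1·M_0 + 6·M_1 + 2·M_2 = 6(Δ_1 - Δ_0) = -9
  2·M_1 + 6·M_2 + 1·M_3 = 6(Δ_2 - Δ_1) = -51
  1·M_2 + 8·M_3 + 3·M_4 = 6(Δ_3 - Δ_2) = 20
Natural end conditions: M_0 = M_4 = 0.
Solving: M_0 = 0, M_1 = 433/250, M_2 = -1212/125, M_3 = 464/125, M_4 = 0.

3.7120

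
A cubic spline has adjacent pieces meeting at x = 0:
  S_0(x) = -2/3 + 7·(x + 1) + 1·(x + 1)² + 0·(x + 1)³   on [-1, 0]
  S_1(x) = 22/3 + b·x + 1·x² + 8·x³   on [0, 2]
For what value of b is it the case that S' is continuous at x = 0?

S_0'(x) = 7 + 2·(x + 1) + 0·(x + 1)², so S_0'(0) = 9. On the right, S_1'(0) = b, so b = 9.

9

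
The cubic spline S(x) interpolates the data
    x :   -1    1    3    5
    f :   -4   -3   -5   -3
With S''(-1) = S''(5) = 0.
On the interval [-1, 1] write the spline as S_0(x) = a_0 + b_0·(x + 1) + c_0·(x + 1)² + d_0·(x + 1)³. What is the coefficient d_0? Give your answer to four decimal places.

Let σ_i = S''(x_i). Step sizes h_i = 2, 2, 2; slopes of the chords Δ_i = (y_(i+1) - y_i)/h_i = 1/2, -1, 1.
  2·σ_0 + 8·σ_1 + 2·σ_2 = 6(Δ_1 - Δ_0) = -9
  2·σ_1 + 8·σ_2 + 2·σ_3 = 6(Δ_2 - Δ_1) = 12
Natural end conditions: σ_0 = σ_3 = 0.
Solving the tridiagonal system: σ_0 = 0, σ_1 = -8/5, σ_2 = 19/10, σ_3 = 0.
On [-1, 1], with S_0(x) = a_0 + b_0·(x + 1) + c_0·(x + 1)² + d_0·(x + 1)³: c_0 = σ_0/2 = 0, d_0 = (σ_1 - σ_0)/(6h_0) = -2/15, b_0 = Δ_0 - h_0(2σ_0 + σ_1)/6 = 31/30.

-0.1333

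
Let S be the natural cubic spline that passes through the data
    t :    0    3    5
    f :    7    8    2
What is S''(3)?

-2

Put m_i = S'' at the i-th knot. Here h = (3, 2) and Δ = (1/3, -3), so the interior equations h_(i-1)·m_(i-1) + 2(h_(i-1)+h_i)·m_i + h_i·m_(i+1) = 6(Δ_i − Δ_(i-1)) read
  3·m_0 + 10·m_1 + 2·m_2 = 6(Δ_1 - Δ_0) = -20
Natural end conditions: m_0 = m_2 = 0.
Solving: m_0 = 0, m_1 = -2, m_2 = 0.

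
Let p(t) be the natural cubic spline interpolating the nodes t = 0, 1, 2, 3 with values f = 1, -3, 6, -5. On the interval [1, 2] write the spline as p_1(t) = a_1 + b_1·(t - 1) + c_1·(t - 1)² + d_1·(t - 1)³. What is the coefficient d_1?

Put M_i = p'' at the i-th knot. Here h = (1, 1, 1) and Δ = (-4, 9, -11), so the interior equations h_(i-1)·M_(i-1) + 2(h_(i-1)+h_i)·M_i + h_i·M_(i+1) = 6(Δ_i − Δ_(i-1)) read
  1·M_0 + 4·M_1 + 1·M_2 = 6(Δ_1 - Δ_0) = 78
  1·M_1 + 4·M_2 + 1·M_3 = 6(Δ_2 - Δ_1) = -120
Natural end conditions: M_0 = M_3 = 0.
Forward elimination and back-substitution give M_0 = 0, M_1 = 144/5, M_2 = -186/5, M_3 = 0.
On [1, 2], with p_1(t) = a_1 + b_1·(t - 1) + c_1·(t - 1)² + d_1·(t - 1)³: c_1 = M_1/2 = 72/5, d_1 = (M_2 - M_1)/(6h_1) = -11, b_1 = Δ_1 - h_1(2M_1 + M_2)/6 = 28/5.

-11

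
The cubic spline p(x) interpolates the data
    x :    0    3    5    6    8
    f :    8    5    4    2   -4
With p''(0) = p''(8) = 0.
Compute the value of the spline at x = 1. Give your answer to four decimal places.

6.7260

With M_i denoting the second derivative at x_i, h_i = 3, 2, 1, 2, and Δ_i = (y_(i+1) − y_i)/h_i = -1, -1/2, -2, -3:
  3·M_0 + 10·M_1 + 2·M_2 = 6(Δ_1 - Δ_0) = 3
  2·M_1 + 6·M_2 + 1·M_3 = 6(Δ_2 - Δ_1) = -9
  1·M_2 + 6·M_3 + 2·M_4 = 6(Δ_3 - Δ_2) = -6
Natural end conditions: M_0 = M_4 = 0.
Solving: M_0 = 0, M_1 = 201/326, M_2 = -258/163, M_3 = -120/163, M_4 = 0.
On [0, 3], p(x) = 8 - 853/652·x + 0·x² + 67/1956·x³.
With x = 1: p(1) = 3289/489.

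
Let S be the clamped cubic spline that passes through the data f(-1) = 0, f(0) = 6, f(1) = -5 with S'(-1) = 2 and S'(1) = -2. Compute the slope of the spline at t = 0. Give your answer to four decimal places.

-3.7500

Put σ_i = S'' at the i-th knot. Here h = (1, 1) and Δ = (6, -11), so the interior equations h_(i-1)·σ_(i-1) + 2(h_(i-1)+h_i)·σ_i + h_i·σ_(i+1) = 6(Δ_i − Δ_(i-1)) read
  1·σ_0 + 4·σ_1 + 1·σ_2 = 6(Δ_1 - Δ_0) = -102
Clamped end conditions give two more equations: 2h_0·σ_0 + h_0·σ_1 = 6(Δ_0 - S'(-1)) = 24 and h_1·σ_1 + 2h_1·σ_2 = 6(S'(1) - Δ_1) = 54.
Solving the tridiagonal system: σ_0 = 71/2, σ_1 = -47, σ_2 = 101/2.
On [0, 1], S'(t) = b_1 + 2c_1·t + 3d_1·t² with b_1 = Δ_1 - h_1(2σ_1 + σ_2)/6 = -15/4, c_1 = σ_1/2 = -47/2, d_1 = (σ_2 - σ_1)/(6h_1) = 65/4. So S'(0) = -15/4.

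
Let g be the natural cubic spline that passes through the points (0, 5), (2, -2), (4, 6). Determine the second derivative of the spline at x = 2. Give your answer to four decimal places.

5.6250

Write m_i for g''(x_i). With h_i = 2, 2 and divided differences Δ_i = -7/2, 4, the continuity of g' gives the tridiagonal system
  2·m_0 + 8·m_1 + 2·m_2 = 6(Δ_1 - Δ_0) = 45
Natural end conditions: m_0 = m_2 = 0.
Solving: m_0 = 0, m_1 = 45/8, m_2 = 0.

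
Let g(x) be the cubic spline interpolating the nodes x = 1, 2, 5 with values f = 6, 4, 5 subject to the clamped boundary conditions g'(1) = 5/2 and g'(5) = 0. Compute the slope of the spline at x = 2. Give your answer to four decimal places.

Let σ_i = g''(x_i). Step sizes h_i = 1, 3; slopes of the chords Δ_i = (y_(i+1) - y_i)/h_i = -2, 1/3.
  1·σ_0 + 8·σ_1 + 3·σ_2 = 6(Δ_1 - Δ_0) = 14
Clamped end conditions give two more equations: 2h_0·σ_0 + h_0·σ_1 = 6(Δ_0 - g'(1)) = -27 and h_1·σ_1 + 2h_1·σ_2 = 6(g'(5) - Δ_1) = -2.
Forward elimination and back-substitution give σ_0 = -127/8, σ_1 = 19/4, σ_2 = -65/24.
On [2, 5], g'(x) = b_1 + 2c_1·(x - 2) + 3d_1·(x - 2)² with b_1 = Δ_1 - h_1(2σ_1 + σ_2)/6 = -49/16, c_1 = σ_1/2 = 19/8, d_1 = (σ_2 - σ_1)/(6h_1) = -179/432. So g'(2) = -49/16.

-3.0625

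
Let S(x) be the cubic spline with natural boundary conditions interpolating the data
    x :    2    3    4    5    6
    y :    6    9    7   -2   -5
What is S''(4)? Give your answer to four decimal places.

Let m_i = S''(x_i). Step sizes h_i = 1, 1, 1, 1; slopes of the chords Δ_i = (y_(i+1) - y_i)/h_i = 3, -2, -9, -3.
  1·m_0 + 4·m_1 + 1·m_2 = 6(Δ_1 - Δ_0) = -30
  1·m_1 + 4·m_2 + 1·m_3 = 6(Δ_2 - Δ_1) = -42
  1·m_2 + 4·m_3 + 1·m_4 = 6(Δ_3 - Δ_2) = 36
Natural end conditions: m_0 = m_4 = 0.
Solving: m_0 = 0, m_1 = -123/28, m_2 = -87/7, m_3 = 339/28, m_4 = 0.

-12.4286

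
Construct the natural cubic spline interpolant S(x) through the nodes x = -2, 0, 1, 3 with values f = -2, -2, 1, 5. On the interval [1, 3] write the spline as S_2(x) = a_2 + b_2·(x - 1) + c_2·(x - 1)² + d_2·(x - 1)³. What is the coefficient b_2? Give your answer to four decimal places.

Put M_i = S'' at the i-th knot. Here h = (2, 1, 2) and Δ = (0, 3, 2), so the interior equations h_(i-1)·M_(i-1) + 2(h_(i-1)+h_i)·M_i + h_i·M_(i+1) = 6(Δ_i − Δ_(i-1)) read
  2·M_0 + 6·M_1 + 1·M_2 = 6(Δ_1 - Δ_0) = 18
  1·M_1 + 6·M_2 + 2·M_3 = 6(Δ_2 - Δ_1) = -6
Natural end conditions: M_0 = M_3 = 0.
Solving the tridiagonal system: M_0 = 0, M_1 = 114/35, M_2 = -54/35, M_3 = 0.
On [1, 3], with S_2(x) = a_2 + b_2·(x - 1) + c_2·(x - 1)² + d_2·(x - 1)³: c_2 = M_2/2 = -27/35, d_2 = (M_3 - M_2)/(6h_2) = 9/70, b_2 = Δ_2 - h_2(2M_2 + M_3)/6 = 106/35.

3.0286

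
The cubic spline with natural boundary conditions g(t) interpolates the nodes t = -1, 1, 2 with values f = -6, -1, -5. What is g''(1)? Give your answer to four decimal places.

-6.5000

Put σ_i = g'' at the i-th knot. Here h = (2, 1) and Δ = (5/2, -4), so the interior equations h_(i-1)·σ_(i-1) + 2(h_(i-1)+h_i)·σ_i + h_i·σ_(i+1) = 6(Δ_i − Δ_(i-1)) read
  2·σ_0 + 6·σ_1 + 1·σ_2 = 6(Δ_1 - Δ_0) = -39
Natural end conditions: σ_0 = σ_2 = 0.
Solving the tridiagonal system: σ_0 = 0, σ_1 = -13/2, σ_2 = 0.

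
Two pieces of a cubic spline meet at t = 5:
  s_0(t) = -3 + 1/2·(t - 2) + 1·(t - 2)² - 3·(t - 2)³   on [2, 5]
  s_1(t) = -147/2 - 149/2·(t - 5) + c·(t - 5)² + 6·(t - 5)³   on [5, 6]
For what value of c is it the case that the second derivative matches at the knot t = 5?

s_0''(t) = 2 - 18·(t - 2), so s_0''(5) = -52. On the right, s_1''(5) = 2c, so c = -26.

-26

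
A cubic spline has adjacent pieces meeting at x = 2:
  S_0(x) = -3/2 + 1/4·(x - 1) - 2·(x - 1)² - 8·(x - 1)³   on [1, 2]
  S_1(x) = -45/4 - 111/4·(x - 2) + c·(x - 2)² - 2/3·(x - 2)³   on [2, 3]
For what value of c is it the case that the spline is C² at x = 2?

S_0''(x) = -4 - 48·(x - 1), so S_0''(2) = -52. On the right, S_1''(2) = 2c, so c = -26.

-26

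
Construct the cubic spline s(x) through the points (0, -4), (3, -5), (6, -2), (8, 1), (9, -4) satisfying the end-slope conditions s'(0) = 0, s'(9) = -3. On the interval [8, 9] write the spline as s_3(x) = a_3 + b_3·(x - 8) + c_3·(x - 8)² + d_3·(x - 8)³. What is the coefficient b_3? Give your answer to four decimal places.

With σ_i denoting the second derivative at x_i, h_i = 3, 3, 2, 1, and Δ_i = (y_(i+1) − y_i)/h_i = -1/3, 1, 3/2, -5:
  3·σ_0 + 12·σ_1 + 3·σ_2 = 6(Δ_1 - Δ_0) = 8
  3·σ_1 + 10·σ_2 + 2·σ_3 = 6(Δ_2 - Δ_1) = 3
  2·σ_2 + 6·σ_3 + 1·σ_4 = 6(Δ_3 - Δ_2) = -39
Clamped end conditions give two more equations: 2h_0·σ_0 + h_0·σ_1 = 6(Δ_0 - s'(0)) = -2 and h_3·σ_3 + 2h_3·σ_4 = 6(s'(9) - Δ_3) = 12.
Forward elimination and back-substitution give σ_0 = -103/216, σ_1 = 31/108, σ_2 = 431/216, σ_3 = -481/54, σ_4 = 1129/108.
On [8, 9], with s_3(x) = a_3 + b_3·(x - 8) + c_3·(x - 8)² + d_3·(x - 8)³: c_3 = σ_3/2 = -481/108, d_3 = (σ_4 - σ_3)/(6h_3) = 697/216, b_3 = Δ_3 - h_3(2σ_3 + σ_4)/6 = -815/216.

-3.7731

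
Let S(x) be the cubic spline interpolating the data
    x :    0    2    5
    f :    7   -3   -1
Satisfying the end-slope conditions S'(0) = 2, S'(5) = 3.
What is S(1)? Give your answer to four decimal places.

3.8250

Let m_i = S''(x_i). Step sizes h_i = 2, 3; slopes of the chords Δ_i = (y_(i+1) - y_i)/h_i = -5, 2/3.
  2·m_0 + 10·m_1 + 3·m_2 = 6(Δ_1 - Δ_0) = 34
Clamped end conditions give two more equations: 2h_0·m_0 + h_0·m_1 = 6(Δ_0 - S'(0)) = -42 and h_1·m_1 + 2h_1·m_2 = 6(S'(5) - Δ_1) = 14.
Solving the tridiagonal system: m_0 = -137/10, m_1 = 32/5, m_2 = -13/15.
On [0, 2], S(x) = 7 + 2·x - 137/20·x² + 67/40·x³.
With x = 1: S(1) = 153/40.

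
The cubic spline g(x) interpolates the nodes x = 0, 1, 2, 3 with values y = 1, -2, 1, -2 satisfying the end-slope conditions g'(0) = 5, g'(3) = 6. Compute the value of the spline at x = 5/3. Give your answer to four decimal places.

0.3407

Let σ_i = g''(x_i). Step sizes h_i = 1, 1, 1; slopes of the chords Δ_i = (y_(i+1) - y_i)/h_i = -3, 3, -3.
  1·σ_0 + 4·σ_1 + 1·σ_2 = 6(Δ_1 - Δ_0) = 36
  1·σ_1 + 4·σ_2 + 1·σ_3 = 6(Δ_2 - Δ_1) = -36
Clamped end conditions give two more equations: 2h_0·σ_0 + h_0·σ_1 = 6(Δ_0 - g'(0)) = -48 and h_2·σ_2 + 2h_2·σ_3 = 6(g'(3) - Δ_2) = 54.
Solving: σ_0 = -542/15, σ_1 = 364/15, σ_2 = -374/15, σ_3 = 592/15.
On [1, 2], g(x) = -2 - 14/15·(x - 1) + 182/15·(x - 1)² - 41/5·(x - 1)³.
With (x - 1) = 2/3: g(5/3) = 46/135.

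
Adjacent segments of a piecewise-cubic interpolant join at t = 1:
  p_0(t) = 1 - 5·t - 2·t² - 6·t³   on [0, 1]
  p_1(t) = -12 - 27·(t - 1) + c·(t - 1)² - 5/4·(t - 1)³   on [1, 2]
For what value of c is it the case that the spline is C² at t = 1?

-20

p_0''(t) = -4 - 36·t, so p_0''(1) = -40. On the right, p_1''(1) = 2c, so c = -20.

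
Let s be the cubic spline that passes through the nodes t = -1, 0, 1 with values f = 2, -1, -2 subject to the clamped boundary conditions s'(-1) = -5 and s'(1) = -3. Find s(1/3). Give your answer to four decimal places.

With M_i denoting the second derivative at x_i, h_i = 1, 1, and Δ_i = (y_(i+1) − y_i)/h_i = -3, -1:
  1·M_0 + 4·M_1 + 1·M_2 = 6(Δ_1 - Δ_0) = 12
Clamped end conditions give two more equations: 2h_0·M_0 + h_0·M_1 = 6(Δ_0 - s'(-1)) = 12 and h_1·M_1 + 2h_1·M_2 = 6(s'(1) - Δ_1) = -12.
Solving the tridiagonal system: M_0 = 4, M_1 = 4, M_2 = -8.
On [0, 1], s(t) = -1 - 1·t + 2·t² - 2·t³.
With t = 1/3: s(1/3) = -32/27.

-1.1852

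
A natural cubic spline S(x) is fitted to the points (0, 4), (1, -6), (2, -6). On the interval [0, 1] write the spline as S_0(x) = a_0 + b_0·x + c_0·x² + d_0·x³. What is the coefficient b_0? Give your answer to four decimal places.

Write M_i for S''(x_i). With h_i = 1, 1 and divided differences Δ_i = -10, 0, the continuity of S' gives the tridiagonal system
  1·M_0 + 4·M_1 + 1·M_2 = 6(Δ_1 - Δ_0) = 60
Natural end conditions: M_0 = M_2 = 0.
Solving the tridiagonal system: M_0 = 0, M_1 = 15, M_2 = 0.
On [0, 1], with S_0(x) = a_0 + b_0·x + c_0·x² + d_0·x³: c_0 = M_0/2 = 0, d_0 = (M_1 - M_0)/(6h_0) = 5/2, b_0 = Δ_0 - h_0(2M_0 + M_1)/6 = -25/2.

-12.5000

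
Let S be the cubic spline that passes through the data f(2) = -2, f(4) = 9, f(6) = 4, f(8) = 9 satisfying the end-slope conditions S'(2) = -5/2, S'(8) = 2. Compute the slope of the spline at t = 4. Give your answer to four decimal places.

Put σ_i = S'' at the i-th knot. Here h = (2, 2, 2) and Δ = (11/2, -5/2, 5/2), so the interior equations h_(i-1)·σ_(i-1) + 2(h_(i-1)+h_i)·σ_i + h_i·σ_(i+1) = 6(Δ_i − Δ_(i-1)) read
  2·σ_0 + 8·σ_1 + 2·σ_2 = 6(Δ_1 - Δ_0) = -48
  2·σ_1 + 8·σ_2 + 2·σ_3 = 6(Δ_2 - Δ_1) = 30
Clamped end conditions give two more equations: 2h_0·σ_0 + h_0·σ_1 = 6(Δ_0 - S'(2)) = 48 and h_2·σ_2 + 2h_2·σ_3 = 6(S'(8) - Δ_2) = -3.
Solving: σ_0 = 183/10, σ_1 = -63/5, σ_2 = 81/10, σ_3 = -24/5.
On [4, 6], S'(t) = b_1 + 2c_1·(t - 4) + 3d_1·(t - 4)² with b_1 = Δ_1 - h_1(2σ_1 + σ_2)/6 = 16/5, c_1 = σ_1/2 = -63/10, d_1 = (σ_2 - σ_1)/(6h_1) = 69/40. So S'(4) = 16/5.

3.2000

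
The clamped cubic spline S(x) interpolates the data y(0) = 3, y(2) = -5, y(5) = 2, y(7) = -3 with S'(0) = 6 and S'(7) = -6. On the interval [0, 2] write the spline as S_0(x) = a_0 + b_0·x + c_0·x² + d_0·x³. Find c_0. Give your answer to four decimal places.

-9.8177

Let M_i = S''(x_i). Step sizes h_i = 2, 3, 2; slopes of the chords Δ_i = (y_(i+1) - y_i)/h_i = -4, 7/3, -5/2.
  2·M_0 + 10·M_1 + 3·M_2 = 6(Δ_1 - Δ_0) = 38
  3·M_1 + 10·M_2 + 2·M_3 = 6(Δ_2 - Δ_1) = -29
Clamped end conditions give two more equations: 2h_0·M_0 + h_0·M_1 = 6(Δ_0 - S'(0)) = -60 and h_2·M_2 + 2h_2·M_3 = 6(S'(7) - Δ_2) = -21.
Solving: M_0 = -1885/96, M_1 = 445/48, M_2 = -247/48, M_3 = -257/96.
On [0, 2], with S_0(x) = a_0 + b_0·x + c_0·x² + d_0·x³: c_0 = M_0/2 = -1885/192, d_0 = (M_1 - M_0)/(6h_0) = 925/384, b_0 = Δ_0 - h_0(2M_0 + M_1)/6 = 6.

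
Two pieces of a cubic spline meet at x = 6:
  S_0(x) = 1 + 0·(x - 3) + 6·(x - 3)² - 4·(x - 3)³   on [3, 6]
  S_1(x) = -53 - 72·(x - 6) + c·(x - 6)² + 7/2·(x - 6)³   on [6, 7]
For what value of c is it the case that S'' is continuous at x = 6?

-30

S_0''(x) = 12 - 24·(x - 3), so S_0''(6) = -60. On the right, S_1''(6) = 2c, so c = -30.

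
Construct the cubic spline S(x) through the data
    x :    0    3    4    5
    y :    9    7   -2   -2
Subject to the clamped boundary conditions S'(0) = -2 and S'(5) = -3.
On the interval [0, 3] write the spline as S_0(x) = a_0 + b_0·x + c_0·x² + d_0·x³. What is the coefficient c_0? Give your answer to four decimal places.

3.5632

With m_i denoting the second derivative at x_i, h_i = 3, 1, 1, and Δ_i = (y_(i+1) − y_i)/h_i = -2/3, -9, 0:
  3·m_0 + 8·m_1 + 1·m_2 = 6(Δ_1 - Δ_0) = -50
  1·m_1 + 4·m_2 + 1·m_3 = 6(Δ_2 - Δ_1) = 54
Clamped end conditions give two more equations: 2h_0·m_0 + h_0·m_1 = 6(Δ_0 - S'(0)) = 8 and h_2·m_2 + 2h_2·m_3 = 6(S'(5) - Δ_2) = -18.
Solving: m_0 = 620/87, m_1 = -336/29, m_2 = 618/29, m_3 = -570/29.
On [0, 3], with S_0(x) = a_0 + b_0·x + c_0·x² + d_0·x³: c_0 = m_0/2 = 310/87, d_0 = (m_1 - m_0)/(6h_0) = -814/783, b_0 = Δ_0 - h_0(2m_0 + m_1)/6 = -2.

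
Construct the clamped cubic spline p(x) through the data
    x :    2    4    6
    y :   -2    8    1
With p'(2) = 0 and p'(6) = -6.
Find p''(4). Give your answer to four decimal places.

-9.7500

Write σ_i for p''(x_i). With h_i = 2, 2 and divided differences Δ_i = 5, -7/2, the continuity of p' gives the tridiagonal system
  2·σ_0 + 8·σ_1 + 2·σ_2 = 6(Δ_1 - Δ_0) = -51
Clamped end conditions give two more equations: 2h_0·σ_0 + h_0·σ_1 = 6(Δ_0 - p'(2)) = 30 and h_1·σ_1 + 2h_1·σ_2 = 6(p'(6) - Δ_1) = -15.
Solving the tridiagonal system: σ_0 = 99/8, σ_1 = -39/4, σ_2 = 9/8.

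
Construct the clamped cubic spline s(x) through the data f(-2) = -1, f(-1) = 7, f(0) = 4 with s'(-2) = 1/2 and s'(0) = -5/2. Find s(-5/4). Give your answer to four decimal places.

Write M_i for s''(x_i). With h_i = 1, 1 and divided differences Δ_i = 8, -3, the continuity of s' gives the tridiagonal system
  1·M_0 + 4·M_1 + 1·M_2 = 6(Δ_1 - Δ_0) = -66
Clamped end conditions give two more equations: 2h_0·M_0 + h_0·M_1 = 6(Δ_0 - s'(-2)) = 45 and h_1·M_1 + 2h_1·M_2 = 6(s'(0) - Δ_1) = 3.
Forward elimination and back-substitution give M_0 = 75/2, M_1 = -30, M_2 = 33/2.
On [-2, -1], s(x) = -1 + 1/2·(x + 2) + 75/4·(x + 2)² - 45/4·(x + 2)³.
With (x + 2) = 3/4: s(-5/4) = 1325/256.

5.1758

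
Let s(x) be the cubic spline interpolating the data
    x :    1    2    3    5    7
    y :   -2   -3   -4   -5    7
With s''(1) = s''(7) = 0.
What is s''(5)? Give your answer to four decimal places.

5.1964

With m_i denoting the second derivative at x_i, h_i = 1, 1, 2, 2, and Δ_i = (y_(i+1) − y_i)/h_i = -1, -1, -1/2, 6:
  1·m_0 + 4·m_1 + 1·m_2 = 6(Δ_1 - Δ_0) = 0
  1·m_1 + 6·m_2 + 2·m_3 = 6(Δ_2 - Δ_1) = 3
  2·m_2 + 8·m_3 + 2·m_4 = 6(Δ_3 - Δ_2) = 39
Natural end conditions: m_0 = m_4 = 0.
Forward elimination and back-substitution give m_0 = 0, m_1 = 9/28, m_2 = -9/7, m_3 = 291/56, m_4 = 0.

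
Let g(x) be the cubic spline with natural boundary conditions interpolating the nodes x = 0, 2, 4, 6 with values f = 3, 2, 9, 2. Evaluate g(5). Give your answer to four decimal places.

7.1000

Write M_i for g''(x_i). With h_i = 2, 2, 2 and divided differences Δ_i = -1/2, 7/2, -7/2, the continuity of g' gives the tridiagonal system
  2·M_0 + 8·M_1 + 2·M_2 = 6(Δ_1 - Δ_0) = 24
  2·M_1 + 8·M_2 + 2·M_3 = 6(Δ_2 - Δ_1) = -42
Natural end conditions: M_0 = M_3 = 0.
Forward elimination and back-substitution give M_0 = 0, M_1 = 23/5, M_2 = -32/5, M_3 = 0.
On [4, 6], g(x) = 9 + 23/30·(x - 4) - 16/5·(x - 4)² + 8/15·(x - 4)³.
With (x - 4) = 1: g(5) = 71/10.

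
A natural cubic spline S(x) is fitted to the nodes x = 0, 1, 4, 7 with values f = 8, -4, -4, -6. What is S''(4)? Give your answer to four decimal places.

-2.8506

Write σ_i for S''(x_i). With h_i = 1, 3, 3 and divided differences Δ_i = -12, 0, -2/3, the continuity of S' gives the tridiagonal system
  1·σ_0 + 8·σ_1 + 3·σ_2 = 6(Δ_1 - Δ_0) = 72
  3·σ_1 + 12·σ_2 + 3·σ_3 = 6(Δ_2 - Δ_1) = -4
Natural end conditions: σ_0 = σ_3 = 0.
Solving: σ_0 = 0, σ_1 = 292/29, σ_2 = -248/87, σ_3 = 0.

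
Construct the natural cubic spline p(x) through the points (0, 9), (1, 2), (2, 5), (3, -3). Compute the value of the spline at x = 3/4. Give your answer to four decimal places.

2.6344

Write m_i for p''(x_i). With h_i = 1, 1, 1 and divided differences Δ_i = -7, 3, -8, the continuity of p' gives the tridiagonal system
  1·m_0 + 4·m_1 + 1·m_2 = 6(Δ_1 - Δ_0) = 60
  1·m_1 + 4·m_2 + 1·m_3 = 6(Δ_2 - Δ_1) = -66
Natural end conditions: m_0 = m_3 = 0.
Solving: m_0 = 0, m_1 = 102/5, m_2 = -108/5, m_3 = 0.
On [0, 1], p(x) = 9 - 52/5·x + 0·x² + 17/5·x³.
With x = 3/4: p(3/4) = 843/320.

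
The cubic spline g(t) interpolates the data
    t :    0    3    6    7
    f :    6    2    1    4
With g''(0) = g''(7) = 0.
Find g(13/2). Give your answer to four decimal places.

Write M_i for g''(x_i). With h_i = 3, 3, 1 and divided differences Δ_i = -4/3, -1/3, 3, the continuity of g' gives the tridiagonal system
  3·M_0 + 12·M_1 + 3·M_2 = 6(Δ_1 - Δ_0) = 6
  3·M_1 + 8·M_2 + 1·M_3 = 6(Δ_2 - Δ_1) = 20
Natural end conditions: M_0 = M_3 = 0.
Solving: M_0 = 0, M_1 = -4/29, M_2 = 74/29, M_3 = 0.
On [6, 7], g(t) = 1 + 187/87·(t - 6) + 37/29·(t - 6)² - 37/87·(t - 6)³.
With (t - 6) = 1/2: g(13/2) = 543/232.

2.3405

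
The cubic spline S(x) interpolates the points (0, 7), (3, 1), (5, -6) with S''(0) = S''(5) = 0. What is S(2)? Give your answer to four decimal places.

Put m_i = S'' at the i-th knot. Here h = (3, 2) and Δ = (-2, -7/2), so the interior equations h_(i-1)·m_(i-1) + 2(h_(i-1)+h_i)·m_i + h_i·m_(i+1) = 6(Δ_i − Δ_(i-1)) read
  3·m_0 + 10·m_1 + 2·m_2 = 6(Δ_1 - Δ_0) = -9
Natural end conditions: m_0 = m_2 = 0.
Solving: m_0 = 0, m_1 = -9/10, m_2 = 0.
On [0, 3], S(x) = 7 - 31/20·x + 0·x² - 1/20·x³.
With x = 2: S(2) = 7/2.

3.5000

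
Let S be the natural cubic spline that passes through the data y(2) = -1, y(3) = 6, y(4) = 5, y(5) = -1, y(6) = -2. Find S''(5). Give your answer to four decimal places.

Write σ_i for S''(x_i). With h_i = 1, 1, 1, 1 and divided differences Δ_i = 7, -1, -6, -1, the continuity of S' gives the tridiagonal system
  1·σ_0 + 4·σ_1 + 1·σ_2 = 6(Δ_1 - Δ_0) = -48
  1·σ_1 + 4·σ_2 + 1·σ_3 = 6(Δ_2 - Δ_1) = -30
  1·σ_2 + 4·σ_3 + 1·σ_4 = 6(Δ_3 - Δ_2) = 30
Natural end conditions: σ_0 = σ_4 = 0.
Solving: σ_0 = 0, σ_1 = -285/28, σ_2 = -51/7, σ_3 = 261/28, σ_4 = 0.

9.3214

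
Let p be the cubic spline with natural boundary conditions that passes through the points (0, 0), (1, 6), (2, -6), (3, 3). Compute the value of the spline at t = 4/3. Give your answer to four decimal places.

Let m_i = p''(x_i). Step sizes h_i = 1, 1, 1; slopes of the chords Δ_i = (y_(i+1) - y_i)/h_i = 6, -12, 9.
  1·m_0 + 4·m_1 + 1·m_2 = 6(Δ_1 - Δ_0) = -108
  1·m_1 + 4·m_2 + 1·m_3 = 6(Δ_2 - Δ_1) = 126
Natural end conditions: m_0 = m_3 = 0.
Forward elimination and back-substitution give m_0 = 0, m_1 = -186/5, m_2 = 204/5, m_3 = 0.
On [1, 2], p(t) = 6 - 32/5·(t - 1) - 93/5·(t - 1)² + 13·(t - 1)³.
With (t - 1) = 1/3: p(4/3) = 308/135.

2.2815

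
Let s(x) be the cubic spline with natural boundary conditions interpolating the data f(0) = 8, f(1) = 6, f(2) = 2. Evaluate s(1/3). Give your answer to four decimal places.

7.4815

Let m_i = s''(x_i). Step sizes h_i = 1, 1; slopes of the chords Δ_i = (y_(i+1) - y_i)/h_i = -2, -4.
  1·m_0 + 4·m_1 + 1·m_2 = 6(Δ_1 - Δ_0) = -12
Natural end conditions: m_0 = m_2 = 0.
Solving: m_0 = 0, m_1 = -3, m_2 = 0.
On [0, 1], s(x) = 8 - 3/2·x + 0·x² - 1/2·x³.
With x = 1/3: s(1/3) = 202/27.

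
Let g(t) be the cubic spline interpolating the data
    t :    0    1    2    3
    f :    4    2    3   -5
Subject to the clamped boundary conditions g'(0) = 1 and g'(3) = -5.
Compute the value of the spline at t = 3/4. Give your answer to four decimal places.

With σ_i denoting the second derivative at x_i, h_i = 1, 1, 1, and Δ_i = (y_(i+1) − y_i)/h_i = -2, 1, -8:
  1·σ_0 + 4·σ_1 + 1·σ_2 = 6(Δ_1 - Δ_0) = 18
  1·σ_1 + 4·σ_2 + 1·σ_3 = 6(Δ_2 - Δ_1) = -54
Clamped end conditions give two more equations: 2h_0·σ_0 + h_0·σ_1 = 6(Δ_0 - g'(0)) = -18 and h_2·σ_2 + 2h_2·σ_3 = 6(g'(3) - Δ_2) = 18.
Solving the tridiagonal system: σ_0 = -16, σ_1 = 14, σ_2 = -22, σ_3 = 20.
On [0, 1], g(t) = 4 + 1·t - 8·t² + 5·t³.
With t = 3/4: g(3/4) = 151/64.

2.3594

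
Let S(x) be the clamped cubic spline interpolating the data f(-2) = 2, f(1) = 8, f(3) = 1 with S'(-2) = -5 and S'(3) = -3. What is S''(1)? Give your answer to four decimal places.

-7.4000

With m_i denoting the second derivative at x_i, h_i = 3, 2, and Δ_i = (y_(i+1) − y_i)/h_i = 2, -7/2:
  3·m_0 + 10·m_1 + 2·m_2 = 6(Δ_1 - Δ_0) = -33
Clamped end conditions give two more equations: 2h_0·m_0 + h_0·m_1 = 6(Δ_0 - S'(-2)) = 42 and h_1·m_1 + 2h_1·m_2 = 6(S'(3) - Δ_1) = 3.
Forward elimination and back-substitution give m_0 = 107/10, m_1 = -37/5, m_2 = 89/20.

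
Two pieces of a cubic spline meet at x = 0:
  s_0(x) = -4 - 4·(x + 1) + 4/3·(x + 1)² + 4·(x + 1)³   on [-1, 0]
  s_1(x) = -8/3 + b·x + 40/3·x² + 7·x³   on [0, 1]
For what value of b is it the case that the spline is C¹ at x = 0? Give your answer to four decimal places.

10.6667

s_0'(x) = -4 + 8/3·(x + 1) + 12·(x + 1)², so s_0'(0) = 32/3. On the right, s_1'(0) = b, so b = 32/3.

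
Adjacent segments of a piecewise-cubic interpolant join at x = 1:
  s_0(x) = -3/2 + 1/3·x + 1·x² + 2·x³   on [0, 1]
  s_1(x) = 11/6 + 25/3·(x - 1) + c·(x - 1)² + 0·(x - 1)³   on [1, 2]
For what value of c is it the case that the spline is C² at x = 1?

7

s_0''(x) = 2 + 12·x, so s_0''(1) = 14. On the right, s_1''(1) = 2c, so c = 7.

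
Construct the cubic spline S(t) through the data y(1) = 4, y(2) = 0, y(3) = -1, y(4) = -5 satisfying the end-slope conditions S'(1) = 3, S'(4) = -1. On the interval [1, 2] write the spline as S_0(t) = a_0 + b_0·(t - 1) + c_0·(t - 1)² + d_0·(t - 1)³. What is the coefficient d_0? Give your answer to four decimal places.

Let σ_i = S''(x_i). Step sizes h_i = 1, 1, 1; slopes of the chords Δ_i = (y_(i+1) - y_i)/h_i = -4, -1, -4.
  1·σ_0 + 4·σ_1 + 1·σ_2 = 6(Δ_1 - Δ_0) = 18
  1·σ_1 + 4·σ_2 + 1·σ_3 = 6(Δ_2 - Δ_1) = -18
Clamped end conditions give two more equations: 2h_0·σ_0 + h_0·σ_1 = 6(Δ_0 - S'(1)) = -42 and h_2·σ_2 + 2h_2·σ_3 = 6(S'(4) - Δ_2) = 18.
Solving the tridiagonal system: σ_0 = -424/15, σ_1 = 218/15, σ_2 = -178/15, σ_3 = 224/15.
On [1, 2], with S_0(t) = a_0 + b_0·(t - 1) + c_0·(t - 1)² + d_0·(t - 1)³: c_0 = σ_0/2 = -212/15, d_0 = (σ_1 - σ_0)/(6h_0) = 107/15, b_0 = Δ_0 - h_0(2σ_0 + σ_1)/6 = 3.

7.1333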